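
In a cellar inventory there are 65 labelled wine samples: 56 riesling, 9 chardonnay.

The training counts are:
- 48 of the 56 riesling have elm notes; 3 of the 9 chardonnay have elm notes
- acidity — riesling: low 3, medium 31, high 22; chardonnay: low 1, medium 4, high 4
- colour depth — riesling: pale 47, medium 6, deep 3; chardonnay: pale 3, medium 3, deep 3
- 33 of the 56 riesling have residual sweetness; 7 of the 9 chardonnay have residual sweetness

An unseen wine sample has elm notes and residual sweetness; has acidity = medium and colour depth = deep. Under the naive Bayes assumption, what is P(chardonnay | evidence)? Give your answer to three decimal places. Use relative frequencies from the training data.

riesling: (56/65) × (48/56) × (31/56) × (3/56) × (33/56) ≈ 0.0129051
chardonnay: (9/65) × (3/9) × (4/9) × (3/9) × (7/9) ≈ 0.00531814
P(chardonnay | x) = 0.00531814 / 0.01822324 ≈ 0.292

0.292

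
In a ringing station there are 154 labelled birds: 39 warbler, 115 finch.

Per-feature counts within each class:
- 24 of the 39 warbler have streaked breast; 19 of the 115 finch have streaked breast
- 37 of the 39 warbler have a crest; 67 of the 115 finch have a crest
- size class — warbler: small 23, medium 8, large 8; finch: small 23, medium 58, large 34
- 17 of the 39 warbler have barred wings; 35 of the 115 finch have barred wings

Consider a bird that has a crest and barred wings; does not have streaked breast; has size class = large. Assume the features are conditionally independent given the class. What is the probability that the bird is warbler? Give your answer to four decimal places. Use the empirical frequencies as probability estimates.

warbler: (39/154) × (15/39) × (37/39) × (8/39) × (17/39) ≈ 0.00826261
finch: (115/154) × (96/115) × (67/115) × (34/115) × (35/115) ≈ 0.0326798
P(warbler | x) = 0.00826261 / 0.04094241 ≈ 0.2018

0.2018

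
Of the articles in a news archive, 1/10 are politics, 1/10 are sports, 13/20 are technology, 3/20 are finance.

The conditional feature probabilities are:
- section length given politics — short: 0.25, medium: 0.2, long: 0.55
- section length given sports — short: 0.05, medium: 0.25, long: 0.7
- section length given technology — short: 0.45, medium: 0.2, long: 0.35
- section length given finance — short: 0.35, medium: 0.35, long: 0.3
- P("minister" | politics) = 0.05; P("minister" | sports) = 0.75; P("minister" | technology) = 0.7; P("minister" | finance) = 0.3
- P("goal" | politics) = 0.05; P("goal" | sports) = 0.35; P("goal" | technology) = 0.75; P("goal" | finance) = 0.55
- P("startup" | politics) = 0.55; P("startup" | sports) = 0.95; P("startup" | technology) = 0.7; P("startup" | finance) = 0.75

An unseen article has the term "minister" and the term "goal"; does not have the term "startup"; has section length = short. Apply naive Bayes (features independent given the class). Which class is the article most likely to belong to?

politics: 0.1 × 0.25 × 0.05 × 0.05 × (1−0.55) = 0.000028125
sports: 0.1 × 0.05 × 0.75 × 0.35 × (1−0.95) = 0.000065625
technology: 0.65 × 0.45 × 0.7 × 0.75 × (1−0.7) = 0.04606875
finance: 0.15 × 0.35 × 0.3 × 0.55 × (1−0.75) = 0.002165625
Highest score → technology.

technology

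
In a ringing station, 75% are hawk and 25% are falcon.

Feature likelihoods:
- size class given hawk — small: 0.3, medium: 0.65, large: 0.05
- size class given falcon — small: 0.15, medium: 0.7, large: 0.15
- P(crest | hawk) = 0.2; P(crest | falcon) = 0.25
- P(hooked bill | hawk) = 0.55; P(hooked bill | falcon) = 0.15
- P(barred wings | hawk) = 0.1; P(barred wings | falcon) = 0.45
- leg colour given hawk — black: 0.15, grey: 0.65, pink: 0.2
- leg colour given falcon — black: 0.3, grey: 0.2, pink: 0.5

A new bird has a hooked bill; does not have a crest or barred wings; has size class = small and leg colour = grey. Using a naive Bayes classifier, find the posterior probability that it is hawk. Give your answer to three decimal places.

hawk: 0.75 × 0.3 × (1−0.2) × 0.55 × (1−0.1) × 0.65 = 0.057915
falcon: 0.25 × 0.15 × (1−0.25) × 0.15 × (1−0.45) × 0.2 = 0.0004640625
P(hawk | x) = 0.057915 / 0.0583790625 ≈ 0.992

0.992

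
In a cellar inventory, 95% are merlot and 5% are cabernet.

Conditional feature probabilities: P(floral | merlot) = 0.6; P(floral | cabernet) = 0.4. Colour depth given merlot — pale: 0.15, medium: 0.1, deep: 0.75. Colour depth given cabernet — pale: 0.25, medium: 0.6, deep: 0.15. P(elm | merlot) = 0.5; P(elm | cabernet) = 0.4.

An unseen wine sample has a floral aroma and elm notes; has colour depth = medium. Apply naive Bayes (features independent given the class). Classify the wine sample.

merlot: 0.95 × 0.6 × 0.1 × 0.5 = 0.0285
cabernet: 0.05 × 0.4 × 0.6 × 0.4 = 0.0048
Highest score → merlot.

merlot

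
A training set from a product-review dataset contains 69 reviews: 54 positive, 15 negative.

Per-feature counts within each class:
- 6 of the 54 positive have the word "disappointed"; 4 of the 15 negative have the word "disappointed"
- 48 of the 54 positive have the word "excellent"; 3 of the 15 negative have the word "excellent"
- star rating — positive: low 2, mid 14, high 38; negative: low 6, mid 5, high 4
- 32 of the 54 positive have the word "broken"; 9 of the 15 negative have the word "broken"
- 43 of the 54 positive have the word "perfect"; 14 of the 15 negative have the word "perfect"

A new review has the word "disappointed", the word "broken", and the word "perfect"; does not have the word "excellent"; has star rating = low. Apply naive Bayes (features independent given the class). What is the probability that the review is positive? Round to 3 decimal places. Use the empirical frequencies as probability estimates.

0.016

positive: (54/69) × (6/54) × (6/54) × (2/54) × (32/54) × (43/54) ≈ 0.00016886
negative: (15/69) × (4/15) × (12/15) × (6/15) × (9/15) × (14/15) ≈ 0.0103884
P(positive | x) = 0.00016886 / 0.01055726 ≈ 0.016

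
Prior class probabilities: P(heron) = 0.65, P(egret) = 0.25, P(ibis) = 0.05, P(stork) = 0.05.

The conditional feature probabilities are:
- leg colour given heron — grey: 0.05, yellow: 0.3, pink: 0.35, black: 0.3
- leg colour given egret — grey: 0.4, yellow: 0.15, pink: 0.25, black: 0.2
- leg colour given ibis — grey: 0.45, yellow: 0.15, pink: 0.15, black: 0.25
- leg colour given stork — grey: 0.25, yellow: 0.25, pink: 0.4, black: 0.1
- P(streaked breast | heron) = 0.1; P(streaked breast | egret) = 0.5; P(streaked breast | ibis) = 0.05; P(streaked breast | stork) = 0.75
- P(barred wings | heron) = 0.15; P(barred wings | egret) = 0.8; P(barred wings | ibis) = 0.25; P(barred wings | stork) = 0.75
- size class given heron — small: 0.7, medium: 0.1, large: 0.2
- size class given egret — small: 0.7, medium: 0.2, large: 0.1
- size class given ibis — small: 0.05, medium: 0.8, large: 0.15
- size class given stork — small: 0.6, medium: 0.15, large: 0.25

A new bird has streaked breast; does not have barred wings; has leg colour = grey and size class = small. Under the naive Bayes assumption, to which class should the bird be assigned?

egret

heron: 0.65 × 0.05 × 0.1 × (1−0.15) × 0.7 = 0.00193375
egret: 0.25 × 0.4 × 0.5 × (1−0.8) × 0.7 = 0.007
ibis: 0.05 × 0.45 × 0.05 × (1−0.25) × 0.05 = 0.0000421875
stork: 0.05 × 0.25 × 0.75 × (1−0.75) × 0.6 = 0.00140625
Highest score → egret.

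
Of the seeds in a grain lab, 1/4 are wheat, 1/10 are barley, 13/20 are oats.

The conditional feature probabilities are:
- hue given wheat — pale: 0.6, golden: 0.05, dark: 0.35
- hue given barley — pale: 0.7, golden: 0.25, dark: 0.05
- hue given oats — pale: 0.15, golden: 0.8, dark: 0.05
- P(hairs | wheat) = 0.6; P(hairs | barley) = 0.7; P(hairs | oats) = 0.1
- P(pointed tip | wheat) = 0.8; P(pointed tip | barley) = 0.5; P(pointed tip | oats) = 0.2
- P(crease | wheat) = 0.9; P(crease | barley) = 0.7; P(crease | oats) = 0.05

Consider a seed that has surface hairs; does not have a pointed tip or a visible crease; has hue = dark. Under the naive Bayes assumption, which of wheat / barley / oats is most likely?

wheat: 0.25 × 0.35 × 0.6 × (1−0.8) × (1−0.9) = 0.00105
barley: 0.1 × 0.05 × 0.7 × (1−0.5) × (1−0.7) = 0.000525
oats: 0.65 × 0.05 × 0.1 × (1−0.2) × (1−0.05) = 0.00247
Highest score → oats.

oats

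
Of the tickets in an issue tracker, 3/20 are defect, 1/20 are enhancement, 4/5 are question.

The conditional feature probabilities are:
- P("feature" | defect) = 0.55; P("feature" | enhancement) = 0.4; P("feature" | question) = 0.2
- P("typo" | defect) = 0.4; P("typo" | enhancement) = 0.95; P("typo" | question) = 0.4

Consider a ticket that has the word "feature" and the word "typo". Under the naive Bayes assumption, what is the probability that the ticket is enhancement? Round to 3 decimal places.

0.164

defect: 0.15 × 0.55 × 0.4 = 0.033
enhancement: 0.05 × 0.4 × 0.95 = 0.019
question: 0.8 × 0.2 × 0.4 = 0.064
P(enhancement | x) = 0.019 / 0.116 ≈ 0.164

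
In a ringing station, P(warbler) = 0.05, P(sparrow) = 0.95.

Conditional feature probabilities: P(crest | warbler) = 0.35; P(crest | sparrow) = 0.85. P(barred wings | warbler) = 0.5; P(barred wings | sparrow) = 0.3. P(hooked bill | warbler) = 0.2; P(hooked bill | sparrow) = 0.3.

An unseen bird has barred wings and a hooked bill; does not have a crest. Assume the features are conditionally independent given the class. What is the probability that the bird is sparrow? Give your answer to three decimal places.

0.798

warbler: 0.05 × (1−0.35) × 0.5 × 0.2 = 0.00325
sparrow: 0.95 × (1−0.85) × 0.3 × 0.3 = 0.012825
P(sparrow | x) = 0.012825 / 0.016075 ≈ 0.798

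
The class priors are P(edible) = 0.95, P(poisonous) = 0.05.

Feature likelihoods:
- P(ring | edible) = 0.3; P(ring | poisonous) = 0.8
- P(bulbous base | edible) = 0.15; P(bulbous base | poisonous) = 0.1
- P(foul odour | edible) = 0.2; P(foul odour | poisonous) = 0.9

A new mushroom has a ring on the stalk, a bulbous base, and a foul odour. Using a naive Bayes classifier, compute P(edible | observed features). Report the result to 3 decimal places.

0.704

edible: 0.95 × 0.3 × 0.15 × 0.2 = 0.00855
poisonous: 0.05 × 0.8 × 0.1 × 0.9 = 0.0036
P(edible | x) = 0.00855 / 0.01215 ≈ 0.704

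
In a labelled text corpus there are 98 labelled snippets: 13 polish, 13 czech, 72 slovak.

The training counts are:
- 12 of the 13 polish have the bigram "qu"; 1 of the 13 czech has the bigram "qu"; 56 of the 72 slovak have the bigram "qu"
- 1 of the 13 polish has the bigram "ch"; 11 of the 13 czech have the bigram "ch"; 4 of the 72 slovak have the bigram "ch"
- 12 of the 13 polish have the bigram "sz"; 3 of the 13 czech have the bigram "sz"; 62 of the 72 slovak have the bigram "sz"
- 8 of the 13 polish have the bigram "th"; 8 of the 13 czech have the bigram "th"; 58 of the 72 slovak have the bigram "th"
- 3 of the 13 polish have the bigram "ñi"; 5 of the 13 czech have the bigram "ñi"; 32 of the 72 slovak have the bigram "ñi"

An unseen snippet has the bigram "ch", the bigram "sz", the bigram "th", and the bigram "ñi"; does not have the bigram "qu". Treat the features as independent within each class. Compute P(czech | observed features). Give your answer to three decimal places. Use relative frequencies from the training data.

0.661

polish: (13/98) × (1/13) × (1/13) × (12/13) × (8/13) × (3/13) ≈ 0.000102895
czech: (13/98) × (12/13) × (11/13) × (3/13) × (8/13) × (5/13) ≈ 0.00565921
slovak: (72/98) × (16/72) × (4/72) × (62/72) × (58/72) × (32/72) ≈ 0.00279636
P(czech | x) = 0.00565921 / 0.008558465 ≈ 0.661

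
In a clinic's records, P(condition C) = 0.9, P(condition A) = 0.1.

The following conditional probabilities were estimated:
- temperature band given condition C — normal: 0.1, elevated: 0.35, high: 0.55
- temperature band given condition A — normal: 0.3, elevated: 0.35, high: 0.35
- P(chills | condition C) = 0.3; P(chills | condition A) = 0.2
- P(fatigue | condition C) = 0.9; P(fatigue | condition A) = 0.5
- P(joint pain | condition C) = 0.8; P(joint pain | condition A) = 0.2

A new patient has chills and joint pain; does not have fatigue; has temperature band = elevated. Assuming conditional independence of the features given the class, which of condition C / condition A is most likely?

condition C: 0.9 × 0.35 × 0.3 × (1−0.9) × 0.8 = 0.00756
condition A: 0.1 × 0.35 × 0.2 × (1−0.5) × 0.2 = 0.0007
Highest score → condition C.

condition C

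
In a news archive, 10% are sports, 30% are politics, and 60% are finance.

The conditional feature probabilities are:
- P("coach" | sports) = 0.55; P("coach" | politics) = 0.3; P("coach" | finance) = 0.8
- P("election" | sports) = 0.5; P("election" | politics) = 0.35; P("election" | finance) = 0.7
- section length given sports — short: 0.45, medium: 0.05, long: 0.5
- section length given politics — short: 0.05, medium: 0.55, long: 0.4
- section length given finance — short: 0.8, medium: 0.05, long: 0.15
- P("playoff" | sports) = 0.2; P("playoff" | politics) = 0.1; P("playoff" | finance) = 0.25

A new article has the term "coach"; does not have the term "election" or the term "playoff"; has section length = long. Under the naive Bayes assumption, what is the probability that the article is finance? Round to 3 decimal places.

sports: 0.1 × 0.55 × (1−0.5) × 0.5 × (1−0.2) = 0.011
politics: 0.3 × 0.3 × (1−0.35) × 0.4 × (1−0.1) = 0.02106
finance: 0.6 × 0.8 × (1−0.7) × 0.15 × (1−0.25) = 0.0162
P(finance | x) = 0.0162 / 0.04826 ≈ 0.336

0.336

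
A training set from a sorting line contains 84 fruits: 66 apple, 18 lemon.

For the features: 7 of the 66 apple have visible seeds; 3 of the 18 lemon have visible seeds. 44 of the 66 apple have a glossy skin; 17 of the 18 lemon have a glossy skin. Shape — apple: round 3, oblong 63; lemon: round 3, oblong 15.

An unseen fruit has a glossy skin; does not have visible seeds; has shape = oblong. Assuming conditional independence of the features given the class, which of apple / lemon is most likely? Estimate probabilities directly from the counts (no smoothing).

apple

apple: (66/84) × (59/66) × (44/66) × (63/66) ≈ 0.44697
lemon: (18/84) × (15/18) × (17/18) × (15/18) ≈ 0.140542
Highest score → apple.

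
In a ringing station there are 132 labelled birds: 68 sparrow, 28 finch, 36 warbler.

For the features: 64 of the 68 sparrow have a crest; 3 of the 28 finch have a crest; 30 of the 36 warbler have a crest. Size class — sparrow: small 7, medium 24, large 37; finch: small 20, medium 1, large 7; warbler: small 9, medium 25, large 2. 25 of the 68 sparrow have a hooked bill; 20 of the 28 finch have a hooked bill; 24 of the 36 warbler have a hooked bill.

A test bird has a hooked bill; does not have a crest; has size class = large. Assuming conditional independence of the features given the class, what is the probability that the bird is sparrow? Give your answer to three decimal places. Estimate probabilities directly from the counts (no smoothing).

0.146

sparrow: (68/132) × (4/68) × (37/68) × (25/68) ≈ 0.00606192
finch: (28/132) × (25/28) × (7/28) × (20/28) ≈ 0.0338203
warbler: (36/132) × (6/36) × (2/36) × (24/36) ≈ 0.0016835
P(sparrow | x) = 0.00606192 / 0.04156572 ≈ 0.146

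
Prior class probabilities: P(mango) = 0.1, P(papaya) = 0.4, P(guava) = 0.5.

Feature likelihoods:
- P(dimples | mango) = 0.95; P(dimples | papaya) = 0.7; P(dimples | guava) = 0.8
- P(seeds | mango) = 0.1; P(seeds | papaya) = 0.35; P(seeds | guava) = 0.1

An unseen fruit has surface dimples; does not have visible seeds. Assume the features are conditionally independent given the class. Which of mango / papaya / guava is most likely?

guava

mango: 0.1 × 0.95 × (1−0.1) = 0.0855
papaya: 0.4 × 0.7 × (1−0.35) = 0.182
guava: 0.5 × 0.8 × (1−0.1) = 0.36
Highest score → guava.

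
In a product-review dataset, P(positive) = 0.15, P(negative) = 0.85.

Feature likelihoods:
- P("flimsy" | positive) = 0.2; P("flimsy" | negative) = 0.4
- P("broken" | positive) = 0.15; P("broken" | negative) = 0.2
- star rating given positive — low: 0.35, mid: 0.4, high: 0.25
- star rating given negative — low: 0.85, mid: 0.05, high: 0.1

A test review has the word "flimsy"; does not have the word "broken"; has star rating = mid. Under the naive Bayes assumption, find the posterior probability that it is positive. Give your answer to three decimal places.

0.429

positive: 0.15 × 0.2 × (1−0.15) × 0.4 = 0.0102
negative: 0.85 × 0.4 × (1−0.2) × 0.05 = 0.0136
P(positive | x) = 0.0102 / 0.0238 ≈ 0.429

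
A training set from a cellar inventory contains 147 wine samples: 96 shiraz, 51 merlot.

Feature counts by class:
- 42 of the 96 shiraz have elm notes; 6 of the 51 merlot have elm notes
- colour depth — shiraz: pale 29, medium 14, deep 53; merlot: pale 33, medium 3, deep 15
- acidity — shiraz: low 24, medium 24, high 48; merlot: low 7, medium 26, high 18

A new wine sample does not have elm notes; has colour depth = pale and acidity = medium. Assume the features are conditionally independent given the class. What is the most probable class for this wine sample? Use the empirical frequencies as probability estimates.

shiraz: (96/147) × (54/96) × (29/96) × (24/96) ≈ 0.0277423
merlot: (51/147) × (45/51) × (33/51) × (26/51) ≈ 0.100982
Highest score → merlot.

merlot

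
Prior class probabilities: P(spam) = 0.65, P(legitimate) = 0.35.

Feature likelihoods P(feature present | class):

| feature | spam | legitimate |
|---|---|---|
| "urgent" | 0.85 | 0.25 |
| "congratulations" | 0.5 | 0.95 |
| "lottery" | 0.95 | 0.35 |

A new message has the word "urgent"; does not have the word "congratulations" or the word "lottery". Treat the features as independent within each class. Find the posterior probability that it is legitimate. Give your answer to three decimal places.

0.171

spam: 0.65 × 0.85 × (1−0.5) × (1−0.95) = 0.0138125
legitimate: 0.35 × 0.25 × (1−0.95) × (1−0.35) = 0.00284375
P(legitimate | x) = 0.00284375 / 0.01665625 ≈ 0.171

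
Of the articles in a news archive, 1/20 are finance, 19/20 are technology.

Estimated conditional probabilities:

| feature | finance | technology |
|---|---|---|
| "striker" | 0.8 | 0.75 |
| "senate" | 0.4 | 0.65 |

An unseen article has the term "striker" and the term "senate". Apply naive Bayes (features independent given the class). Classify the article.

finance: 0.05 × 0.8 × 0.4 = 0.016
technology: 0.95 × 0.75 × 0.65 = 0.463125
Highest score → technology.

technology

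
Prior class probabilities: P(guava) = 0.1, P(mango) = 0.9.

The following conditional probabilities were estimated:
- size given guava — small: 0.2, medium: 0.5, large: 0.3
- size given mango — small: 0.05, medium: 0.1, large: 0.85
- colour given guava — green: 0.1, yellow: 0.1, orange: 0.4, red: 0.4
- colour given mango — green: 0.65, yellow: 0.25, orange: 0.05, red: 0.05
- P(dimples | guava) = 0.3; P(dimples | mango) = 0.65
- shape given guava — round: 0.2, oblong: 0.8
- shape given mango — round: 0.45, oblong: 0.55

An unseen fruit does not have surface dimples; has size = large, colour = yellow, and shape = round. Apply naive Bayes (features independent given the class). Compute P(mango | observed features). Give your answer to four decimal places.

guava: 0.1 × 0.3 × 0.1 × (1−0.3) × 0.2 = 0.00042
mango: 0.9 × 0.85 × 0.25 × (1−0.65) × 0.45 = 0.030121875
P(mango | x) = 0.030121875 / 0.030541875 ≈ 0.9862

0.9862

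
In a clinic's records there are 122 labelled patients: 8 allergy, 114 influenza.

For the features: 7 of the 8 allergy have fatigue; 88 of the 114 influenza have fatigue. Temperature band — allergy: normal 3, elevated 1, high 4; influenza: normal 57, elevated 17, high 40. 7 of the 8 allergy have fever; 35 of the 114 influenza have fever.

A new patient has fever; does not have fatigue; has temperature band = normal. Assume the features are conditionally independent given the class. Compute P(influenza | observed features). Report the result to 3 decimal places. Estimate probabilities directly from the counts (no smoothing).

0.924

allergy: (8/122) × (1/8) × (3/8) × (7/8) ≈ 0.00268955
influenza: (114/122) × (26/114) × (57/114) × (35/114) ≈ 0.032715
P(influenza | x) = 0.032715 / 0.03540455 ≈ 0.924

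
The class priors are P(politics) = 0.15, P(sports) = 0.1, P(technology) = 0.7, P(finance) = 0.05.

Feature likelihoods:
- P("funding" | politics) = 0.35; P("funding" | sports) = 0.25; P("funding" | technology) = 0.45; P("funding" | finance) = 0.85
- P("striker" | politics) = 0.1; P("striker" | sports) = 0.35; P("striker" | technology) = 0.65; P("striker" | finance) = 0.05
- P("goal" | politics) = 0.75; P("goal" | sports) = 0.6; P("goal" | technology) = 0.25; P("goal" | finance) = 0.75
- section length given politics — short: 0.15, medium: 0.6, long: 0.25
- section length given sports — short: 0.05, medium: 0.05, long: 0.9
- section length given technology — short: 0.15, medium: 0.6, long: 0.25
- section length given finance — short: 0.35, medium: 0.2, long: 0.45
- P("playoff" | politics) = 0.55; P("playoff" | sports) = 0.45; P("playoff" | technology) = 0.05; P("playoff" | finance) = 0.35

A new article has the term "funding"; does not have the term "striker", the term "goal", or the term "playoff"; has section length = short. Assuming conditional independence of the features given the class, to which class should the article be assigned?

technology

politics: 0.15 × 0.35 × (1−0.1) × (1−0.75) × 0.15 × (1−0.55) = 0.00079734375
sports: 0.1 × 0.25 × (1−0.35) × (1−0.6) × 0.05 × (1−0.45) = 0.00017875
technology: 0.7 × 0.45 × (1−0.65) × (1−0.25) × 0.15 × (1−0.05) = 0.01178296875
finance: 0.05 × 0.85 × (1−0.05) × (1−0.75) × 0.35 × (1−0.35) = 0.002296328125
Highest score → technology.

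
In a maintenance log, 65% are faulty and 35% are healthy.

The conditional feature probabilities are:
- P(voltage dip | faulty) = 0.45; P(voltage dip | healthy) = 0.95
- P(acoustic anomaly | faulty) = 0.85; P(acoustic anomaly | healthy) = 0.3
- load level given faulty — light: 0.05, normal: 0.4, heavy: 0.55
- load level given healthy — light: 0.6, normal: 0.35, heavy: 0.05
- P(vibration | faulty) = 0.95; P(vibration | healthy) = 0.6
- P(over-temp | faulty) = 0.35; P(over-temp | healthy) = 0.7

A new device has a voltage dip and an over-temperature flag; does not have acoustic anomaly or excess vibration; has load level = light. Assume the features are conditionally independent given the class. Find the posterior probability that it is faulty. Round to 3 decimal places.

0.001

faulty: 0.65 × 0.45 × (1−0.85) × 0.05 × (1−0.95) × 0.35 = 0.000038390625
healthy: 0.35 × 0.95 × (1−0.3) × 0.6 × (1−0.6) × 0.7 = 0.039102
P(faulty | x) = 0.000038390625 / 0.039140390625 ≈ 0.001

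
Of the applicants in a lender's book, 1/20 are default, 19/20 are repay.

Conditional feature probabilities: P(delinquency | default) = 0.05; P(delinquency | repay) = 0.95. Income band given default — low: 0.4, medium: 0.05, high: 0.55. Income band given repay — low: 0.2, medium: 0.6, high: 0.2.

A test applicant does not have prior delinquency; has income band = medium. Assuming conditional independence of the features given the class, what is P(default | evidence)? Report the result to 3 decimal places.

0.077

default: 0.05 × (1−0.05) × 0.05 = 0.002375
repay: 0.95 × (1−0.95) × 0.6 = 0.0285
P(default | x) = 0.002375 / 0.030875 ≈ 0.077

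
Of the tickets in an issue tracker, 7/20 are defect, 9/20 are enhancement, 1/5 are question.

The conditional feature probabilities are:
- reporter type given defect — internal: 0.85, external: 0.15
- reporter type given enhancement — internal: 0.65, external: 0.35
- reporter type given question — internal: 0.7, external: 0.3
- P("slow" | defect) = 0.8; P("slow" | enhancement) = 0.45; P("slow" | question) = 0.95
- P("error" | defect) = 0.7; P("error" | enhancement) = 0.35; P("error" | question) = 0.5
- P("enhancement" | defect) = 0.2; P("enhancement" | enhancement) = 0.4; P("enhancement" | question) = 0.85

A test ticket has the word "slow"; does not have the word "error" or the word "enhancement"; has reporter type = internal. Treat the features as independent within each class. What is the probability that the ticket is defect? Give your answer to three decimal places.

0.482

defect: 0.35 × 0.85 × 0.8 × (1−0.7) × (1−0.2) = 0.05712
enhancement: 0.45 × 0.65 × 0.45 × (1−0.35) × (1−0.4) = 0.05133375
question: 0.2 × 0.7 × 0.95 × (1−0.5) × (1−0.85) = 0.009975
P(defect | x) = 0.05712 / 0.11842875 ≈ 0.482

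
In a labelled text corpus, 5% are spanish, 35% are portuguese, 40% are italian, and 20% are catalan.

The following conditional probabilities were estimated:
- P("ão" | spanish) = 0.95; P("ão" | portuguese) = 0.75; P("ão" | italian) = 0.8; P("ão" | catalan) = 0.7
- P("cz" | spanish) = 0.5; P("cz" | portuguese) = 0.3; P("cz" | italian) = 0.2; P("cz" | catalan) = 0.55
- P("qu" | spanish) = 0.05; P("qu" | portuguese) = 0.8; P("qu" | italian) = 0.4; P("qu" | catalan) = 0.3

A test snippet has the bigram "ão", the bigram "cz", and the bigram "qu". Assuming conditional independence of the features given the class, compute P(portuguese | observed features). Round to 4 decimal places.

spanish: 0.05 × 0.95 × 0.5 × 0.05 = 0.0011875
portuguese: 0.35 × 0.75 × 0.3 × 0.8 = 0.063
italian: 0.4 × 0.8 × 0.2 × 0.4 = 0.0256
catalan: 0.2 × 0.7 × 0.55 × 0.3 = 0.0231
P(portuguese | x) = 0.063 / 0.1128875 ≈ 0.5581

0.5581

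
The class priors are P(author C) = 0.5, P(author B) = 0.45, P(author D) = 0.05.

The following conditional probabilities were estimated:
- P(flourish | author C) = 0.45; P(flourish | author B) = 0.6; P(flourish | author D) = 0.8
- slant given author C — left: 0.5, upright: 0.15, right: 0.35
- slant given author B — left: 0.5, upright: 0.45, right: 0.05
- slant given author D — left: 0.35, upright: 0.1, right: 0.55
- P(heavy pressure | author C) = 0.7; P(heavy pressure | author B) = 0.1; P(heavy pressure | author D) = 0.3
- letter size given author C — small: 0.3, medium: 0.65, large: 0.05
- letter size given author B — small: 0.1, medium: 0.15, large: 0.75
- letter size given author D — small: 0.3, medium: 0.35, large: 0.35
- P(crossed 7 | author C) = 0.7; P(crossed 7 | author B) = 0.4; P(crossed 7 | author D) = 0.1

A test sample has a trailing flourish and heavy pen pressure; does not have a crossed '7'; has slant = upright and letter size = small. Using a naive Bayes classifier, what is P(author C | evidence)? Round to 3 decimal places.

author C: 0.5 × 0.45 × 0.15 × 0.7 × 0.3 × (1−0.7) = 0.00212625
author B: 0.45 × 0.6 × 0.45 × 0.1 × 0.1 × (1−0.4) = 0.000729
author D: 0.05 × 0.8 × 0.1 × 0.3 × 0.3 × (1−0.1) = 0.000324
P(author C | x) = 0.00212625 / 0.00317925 ≈ 0.669

0.669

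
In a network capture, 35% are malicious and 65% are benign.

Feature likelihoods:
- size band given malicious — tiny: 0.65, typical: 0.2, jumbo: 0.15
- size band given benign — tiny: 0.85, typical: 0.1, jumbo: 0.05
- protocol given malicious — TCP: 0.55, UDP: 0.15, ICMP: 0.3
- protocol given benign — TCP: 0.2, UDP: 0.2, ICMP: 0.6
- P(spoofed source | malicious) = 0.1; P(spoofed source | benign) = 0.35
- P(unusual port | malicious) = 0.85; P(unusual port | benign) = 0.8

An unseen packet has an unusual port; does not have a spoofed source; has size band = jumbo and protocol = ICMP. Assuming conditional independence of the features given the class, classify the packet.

malicious

malicious: 0.35 × 0.15 × 0.3 × (1−0.1) × 0.85 = 0.01204875
benign: 0.65 × 0.05 × 0.6 × (1−0.35) × 0.8 = 0.01014
Highest score → malicious.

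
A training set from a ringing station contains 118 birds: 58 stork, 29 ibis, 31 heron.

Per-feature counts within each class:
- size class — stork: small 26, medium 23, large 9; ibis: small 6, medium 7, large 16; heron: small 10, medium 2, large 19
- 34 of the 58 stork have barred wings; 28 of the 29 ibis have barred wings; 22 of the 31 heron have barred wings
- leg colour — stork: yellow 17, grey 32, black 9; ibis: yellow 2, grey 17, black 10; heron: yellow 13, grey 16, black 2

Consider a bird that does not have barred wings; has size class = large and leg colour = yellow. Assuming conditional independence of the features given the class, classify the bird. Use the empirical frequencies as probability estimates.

heron

stork: (58/118) × (9/58) × (24/58) × (17/58) ≈ 0.00925049
ibis: (29/118) × (16/29) × (1/29) × (2/29) ≈ 0.000322457
heron: (31/118) × (19/31) × (9/31) × (13/31) ≈ 0.0196035
Highest score → heron.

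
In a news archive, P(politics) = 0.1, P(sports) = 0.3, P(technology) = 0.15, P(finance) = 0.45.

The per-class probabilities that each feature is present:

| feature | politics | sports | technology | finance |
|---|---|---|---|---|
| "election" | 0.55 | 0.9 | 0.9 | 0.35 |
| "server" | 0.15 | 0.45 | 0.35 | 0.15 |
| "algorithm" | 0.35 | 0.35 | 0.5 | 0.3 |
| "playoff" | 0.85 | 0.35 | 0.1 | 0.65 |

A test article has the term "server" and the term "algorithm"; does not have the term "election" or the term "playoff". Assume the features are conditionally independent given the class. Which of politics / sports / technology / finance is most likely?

politics: 0.1 × (1−0.55) × 0.15 × 0.35 × (1−0.85) = 0.000354375
sports: 0.3 × (1−0.9) × 0.45 × 0.35 × (1−0.35) = 0.00307125
technology: 0.15 × (1−0.9) × 0.35 × 0.5 × (1−0.1) = 0.0023625
finance: 0.45 × (1−0.35) × 0.15 × 0.3 × (1−0.65) = 0.004606875
Highest score → finance.

finance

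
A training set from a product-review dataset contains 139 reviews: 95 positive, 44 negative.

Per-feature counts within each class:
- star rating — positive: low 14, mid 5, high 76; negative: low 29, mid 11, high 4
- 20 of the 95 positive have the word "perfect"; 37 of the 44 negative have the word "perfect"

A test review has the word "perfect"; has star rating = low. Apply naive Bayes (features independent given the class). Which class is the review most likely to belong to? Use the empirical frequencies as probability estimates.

negative

positive: (95/139) × (14/95) × (20/95) ≈ 0.0212041
negative: (44/139) × (29/44) × (37/44) ≈ 0.175441
Highest score → negative.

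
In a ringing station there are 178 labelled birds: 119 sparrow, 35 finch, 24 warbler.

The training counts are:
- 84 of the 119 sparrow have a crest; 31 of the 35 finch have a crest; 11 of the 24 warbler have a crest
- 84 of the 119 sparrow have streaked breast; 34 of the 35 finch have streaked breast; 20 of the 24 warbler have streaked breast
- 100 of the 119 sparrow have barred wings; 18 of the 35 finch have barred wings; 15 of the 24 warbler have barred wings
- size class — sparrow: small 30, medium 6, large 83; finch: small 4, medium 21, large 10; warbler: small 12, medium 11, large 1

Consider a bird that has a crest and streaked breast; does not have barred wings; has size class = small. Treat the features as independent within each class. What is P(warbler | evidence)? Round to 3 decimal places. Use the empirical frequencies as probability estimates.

sparrow: (119/178) × (84/119) × (84/119) × (19/119) × (30/119) ≈ 0.0134083
finch: (35/178) × (31/35) × (34/35) × (17/35) × (4/35) ≈ 0.00939129
warbler: (24/178) × (11/24) × (20/24) × (9/24) × (12/24) ≈ 0.0096559
P(warbler | x) = 0.0096559 / 0.03245549 ≈ 0.298

0.298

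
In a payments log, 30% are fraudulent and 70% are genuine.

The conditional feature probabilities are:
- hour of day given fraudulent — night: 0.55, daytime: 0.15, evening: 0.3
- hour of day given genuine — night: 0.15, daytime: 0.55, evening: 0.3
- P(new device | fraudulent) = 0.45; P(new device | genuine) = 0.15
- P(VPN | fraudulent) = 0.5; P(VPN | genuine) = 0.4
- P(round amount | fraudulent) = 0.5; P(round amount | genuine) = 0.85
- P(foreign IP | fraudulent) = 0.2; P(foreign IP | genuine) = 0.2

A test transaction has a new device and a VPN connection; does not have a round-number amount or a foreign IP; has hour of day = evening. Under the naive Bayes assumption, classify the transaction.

fraudulent: 0.3 × 0.3 × 0.45 × 0.5 × (1−0.5) × (1−0.2) = 0.0081
genuine: 0.7 × 0.3 × 0.15 × 0.4 × (1−0.85) × (1−0.2) = 0.001512
Highest score → fraudulent.

fraudulent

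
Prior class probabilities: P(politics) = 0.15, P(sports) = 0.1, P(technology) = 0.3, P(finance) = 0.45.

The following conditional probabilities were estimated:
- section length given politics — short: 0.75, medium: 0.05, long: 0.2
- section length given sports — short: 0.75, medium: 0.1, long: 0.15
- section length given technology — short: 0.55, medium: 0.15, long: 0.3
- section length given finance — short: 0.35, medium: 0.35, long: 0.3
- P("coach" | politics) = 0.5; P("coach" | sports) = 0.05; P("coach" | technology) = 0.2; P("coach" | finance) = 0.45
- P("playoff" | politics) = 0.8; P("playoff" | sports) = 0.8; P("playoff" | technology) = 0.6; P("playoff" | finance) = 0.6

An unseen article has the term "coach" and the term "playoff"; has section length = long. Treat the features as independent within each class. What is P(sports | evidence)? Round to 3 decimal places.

politics: 0.15 × 0.2 × 0.5 × 0.8 = 0.012
sports: 0.1 × 0.15 × 0.05 × 0.8 = 0.0006
technology: 0.3 × 0.3 × 0.2 × 0.6 = 0.0108
finance: 0.45 × 0.3 × 0.45 × 0.6 = 0.03645
P(sports | x) = 0.0006 / 0.05985 ≈ 0.010

0.010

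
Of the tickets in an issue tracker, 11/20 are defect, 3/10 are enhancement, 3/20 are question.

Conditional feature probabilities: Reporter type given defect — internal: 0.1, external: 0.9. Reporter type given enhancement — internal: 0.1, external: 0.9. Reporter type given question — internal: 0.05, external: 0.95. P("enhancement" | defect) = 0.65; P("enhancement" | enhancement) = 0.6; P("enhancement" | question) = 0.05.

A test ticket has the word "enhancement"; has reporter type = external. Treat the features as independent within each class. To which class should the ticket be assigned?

defect

defect: 0.55 × 0.9 × 0.65 = 0.32175
enhancement: 0.3 × 0.9 × 0.6 = 0.162
question: 0.15 × 0.95 × 0.05 = 0.007125
Highest score → defect.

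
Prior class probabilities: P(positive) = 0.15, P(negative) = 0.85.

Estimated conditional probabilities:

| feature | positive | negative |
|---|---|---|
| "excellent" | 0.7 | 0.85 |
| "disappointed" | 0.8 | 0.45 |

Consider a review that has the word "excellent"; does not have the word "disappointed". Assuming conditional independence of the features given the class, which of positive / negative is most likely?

positive: 0.15 × 0.7 × (1−0.8) = 0.021
negative: 0.85 × 0.85 × (1−0.45) = 0.397375
Highest score → negative.

negative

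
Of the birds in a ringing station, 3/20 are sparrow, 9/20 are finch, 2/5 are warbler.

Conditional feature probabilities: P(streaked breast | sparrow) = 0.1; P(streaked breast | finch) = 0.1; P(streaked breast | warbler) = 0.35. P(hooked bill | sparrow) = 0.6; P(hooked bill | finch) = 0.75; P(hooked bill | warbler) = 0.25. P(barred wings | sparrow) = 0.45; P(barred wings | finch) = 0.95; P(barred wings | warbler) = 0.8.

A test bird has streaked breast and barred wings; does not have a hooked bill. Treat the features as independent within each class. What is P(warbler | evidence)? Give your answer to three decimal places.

sparrow: 0.15 × 0.1 × (1−0.6) × 0.45 = 0.0027
finch: 0.45 × 0.1 × (1−0.75) × 0.95 = 0.0106875
warbler: 0.4 × 0.35 × (1−0.25) × 0.8 = 0.084
P(warbler | x) = 0.084 / 0.0973875 ≈ 0.863

0.863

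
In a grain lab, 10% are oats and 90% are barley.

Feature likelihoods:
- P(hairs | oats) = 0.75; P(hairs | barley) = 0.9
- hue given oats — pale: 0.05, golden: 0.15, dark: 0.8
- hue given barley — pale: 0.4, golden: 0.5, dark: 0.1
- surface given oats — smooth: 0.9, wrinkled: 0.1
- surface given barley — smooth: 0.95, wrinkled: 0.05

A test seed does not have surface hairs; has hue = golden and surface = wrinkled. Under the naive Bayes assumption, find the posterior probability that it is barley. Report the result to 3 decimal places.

0.857

oats: 0.1 × (1−0.75) × 0.15 × 0.1 = 0.000375
barley: 0.9 × (1−0.9) × 0.5 × 0.05 = 0.00225
P(barley | x) = 0.00225 / 0.002625 ≈ 0.857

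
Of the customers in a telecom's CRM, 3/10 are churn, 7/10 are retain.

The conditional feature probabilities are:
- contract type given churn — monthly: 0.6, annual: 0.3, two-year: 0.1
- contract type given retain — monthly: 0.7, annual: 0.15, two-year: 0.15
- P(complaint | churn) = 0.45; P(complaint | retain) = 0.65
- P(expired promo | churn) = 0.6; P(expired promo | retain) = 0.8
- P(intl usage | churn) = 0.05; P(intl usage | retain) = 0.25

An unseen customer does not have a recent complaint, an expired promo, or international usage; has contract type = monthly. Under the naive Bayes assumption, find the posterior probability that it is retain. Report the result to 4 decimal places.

0.4061

churn: 0.3 × 0.6 × (1−0.45) × (1−0.6) × (1−0.05) = 0.03762
retain: 0.7 × 0.7 × (1−0.65) × (1−0.8) × (1−0.25) = 0.025725
P(retain | x) = 0.025725 / 0.063345 ≈ 0.4061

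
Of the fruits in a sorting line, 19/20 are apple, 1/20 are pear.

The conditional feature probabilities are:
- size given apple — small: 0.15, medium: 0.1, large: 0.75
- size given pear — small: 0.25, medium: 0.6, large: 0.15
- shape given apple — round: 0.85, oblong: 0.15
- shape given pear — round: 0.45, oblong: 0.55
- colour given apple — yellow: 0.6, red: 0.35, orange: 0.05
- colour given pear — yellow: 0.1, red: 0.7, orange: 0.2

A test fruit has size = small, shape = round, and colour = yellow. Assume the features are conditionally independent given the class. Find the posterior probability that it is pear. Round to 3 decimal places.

apple: 0.95 × 0.15 × 0.85 × 0.6 = 0.072675
pear: 0.05 × 0.25 × 0.45 × 0.1 = 0.0005625
P(pear | x) = 0.0005625 / 0.0732375 ≈ 0.008

0.008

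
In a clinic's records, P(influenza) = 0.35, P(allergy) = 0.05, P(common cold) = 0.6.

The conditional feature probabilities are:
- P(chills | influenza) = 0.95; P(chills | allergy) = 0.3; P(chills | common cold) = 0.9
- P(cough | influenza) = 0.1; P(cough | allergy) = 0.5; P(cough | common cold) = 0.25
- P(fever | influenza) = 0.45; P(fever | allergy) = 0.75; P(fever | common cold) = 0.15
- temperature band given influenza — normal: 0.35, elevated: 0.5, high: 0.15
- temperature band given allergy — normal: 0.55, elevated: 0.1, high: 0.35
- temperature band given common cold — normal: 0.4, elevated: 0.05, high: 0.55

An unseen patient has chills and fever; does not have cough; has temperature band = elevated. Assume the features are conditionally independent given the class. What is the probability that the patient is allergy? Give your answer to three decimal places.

influenza: 0.35 × 0.95 × (1−0.1) × 0.45 × 0.5 = 0.06733125
allergy: 0.05 × 0.3 × (1−0.5) × 0.75 × 0.1 = 0.0005625
common cold: 0.6 × 0.9 × (1−0.25) × 0.15 × 0.05 = 0.0030375
P(allergy | x) = 0.0005625 / 0.07093125 ≈ 0.008

0.008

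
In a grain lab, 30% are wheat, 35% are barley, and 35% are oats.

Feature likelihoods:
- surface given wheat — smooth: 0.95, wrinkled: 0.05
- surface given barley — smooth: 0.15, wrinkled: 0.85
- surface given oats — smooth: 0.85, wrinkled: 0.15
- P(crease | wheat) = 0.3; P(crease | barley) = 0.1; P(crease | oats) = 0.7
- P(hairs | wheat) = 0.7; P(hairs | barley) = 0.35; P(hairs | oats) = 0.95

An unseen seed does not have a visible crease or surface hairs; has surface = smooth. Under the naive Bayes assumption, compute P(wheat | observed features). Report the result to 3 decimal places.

wheat: 0.3 × 0.95 × (1−0.3) × (1−0.7) = 0.05985
barley: 0.35 × 0.15 × (1−0.1) × (1−0.35) = 0.0307125
oats: 0.35 × 0.85 × (1−0.7) × (1−0.95) = 0.0044625
P(wheat | x) = 0.05985 / 0.095025 ≈ 0.630

0.630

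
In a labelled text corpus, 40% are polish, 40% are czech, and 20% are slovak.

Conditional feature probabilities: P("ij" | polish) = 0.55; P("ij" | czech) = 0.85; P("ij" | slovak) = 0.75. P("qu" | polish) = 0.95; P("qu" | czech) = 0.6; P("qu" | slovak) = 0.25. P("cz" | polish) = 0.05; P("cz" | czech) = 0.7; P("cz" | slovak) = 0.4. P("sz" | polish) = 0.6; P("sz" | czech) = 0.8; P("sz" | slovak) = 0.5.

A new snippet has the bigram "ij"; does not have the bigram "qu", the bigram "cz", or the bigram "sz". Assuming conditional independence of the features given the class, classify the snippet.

polish: 0.4 × 0.55 × (1−0.95) × (1−0.05) × (1−0.6) = 0.00418
czech: 0.4 × 0.85 × (1−0.6) × (1−0.7) × (1−0.8) = 0.00816
slovak: 0.2 × 0.75 × (1−0.25) × (1−0.4) × (1−0.5) = 0.03375
Highest score → slovak.

slovak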